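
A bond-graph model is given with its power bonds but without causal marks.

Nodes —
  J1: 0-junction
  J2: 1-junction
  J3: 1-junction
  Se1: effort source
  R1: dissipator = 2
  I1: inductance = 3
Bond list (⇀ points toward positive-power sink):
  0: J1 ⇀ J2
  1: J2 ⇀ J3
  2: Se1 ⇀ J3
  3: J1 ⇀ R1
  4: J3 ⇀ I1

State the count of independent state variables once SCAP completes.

β2 stroke at J3  (Se1: effort source, stroke at far end)
β4 stroke at I1  (I1 integral (f out))
β1 stroke at J3  (J3: bond 4 brought flow, rest push out)
β0 stroke at J2  (J2: bond 1 brought flow, rest push out)
β3 stroke at J1  (J1: last free bond brings effort in)

1  (I1 all integral)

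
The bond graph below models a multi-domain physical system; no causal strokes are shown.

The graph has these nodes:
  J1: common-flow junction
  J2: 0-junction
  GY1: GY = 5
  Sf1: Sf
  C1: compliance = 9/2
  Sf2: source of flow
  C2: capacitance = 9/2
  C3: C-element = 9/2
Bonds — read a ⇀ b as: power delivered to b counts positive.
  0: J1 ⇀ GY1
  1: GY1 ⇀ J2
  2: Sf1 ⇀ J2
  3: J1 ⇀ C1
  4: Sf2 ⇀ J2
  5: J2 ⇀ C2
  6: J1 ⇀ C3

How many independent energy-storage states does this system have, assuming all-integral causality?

3  (C1, C2, C3 all integral)

bond 2 stroke at Sf1  (Sf1 (Sf) sets flow on bond)
bond 4 stroke at Sf2  (Sf2 (Sf) sets flow on bond)
bond 3 stroke at J1  (prefer integral on C1)
bond 5 stroke at J2  (C2 integral (e out))
bond 1 stroke at GY1  (0-jn J2 has e-setter on 5)
bond 0 stroke at GY1  (GY GY1: same side as bond 1)
bond 6 stroke at J1  (J1: bond 0 brought flow, rest push out)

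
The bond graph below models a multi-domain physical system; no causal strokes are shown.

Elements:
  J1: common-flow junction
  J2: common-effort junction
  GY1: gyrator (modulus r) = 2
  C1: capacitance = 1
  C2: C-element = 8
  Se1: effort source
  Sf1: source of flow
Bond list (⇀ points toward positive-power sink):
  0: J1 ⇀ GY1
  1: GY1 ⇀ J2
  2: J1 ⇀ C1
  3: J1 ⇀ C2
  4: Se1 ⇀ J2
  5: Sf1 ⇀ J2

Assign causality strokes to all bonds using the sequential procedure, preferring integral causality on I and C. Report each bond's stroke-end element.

β0 stroke at GY1
β1 stroke at GY1
β2 stroke at J1
β3 stroke at J1
β4 stroke at J2
β5 stroke at Sf1

b4 stroke→J2  (Se1 (Se) sets effort on bond)
b5 stroke→Sf1  (Sf1: flow source, stroke at near end)
b1 stroke→GY1  (common-e at J2 fixed by 4)
b0 stroke→GY1  (GY1 both-in/both-out from 1)
b2 stroke→J1  (common-f at J1 fixed by 0)
b3 stroke→J1  (1-jn J1 has f-setter on 0)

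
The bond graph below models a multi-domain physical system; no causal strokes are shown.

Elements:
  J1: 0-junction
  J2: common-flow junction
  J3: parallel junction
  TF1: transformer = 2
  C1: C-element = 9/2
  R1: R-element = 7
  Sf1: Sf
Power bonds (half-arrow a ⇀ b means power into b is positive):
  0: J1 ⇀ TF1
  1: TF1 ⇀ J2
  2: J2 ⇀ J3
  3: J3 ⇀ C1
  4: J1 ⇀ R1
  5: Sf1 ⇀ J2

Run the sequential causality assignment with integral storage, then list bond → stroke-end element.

β5 stroke→Sf1  (Sf1 (Sf) sets flow on bond)
β1 stroke→J2  (common-f at J2 fixed by 5)
β2 stroke→J2  (common-f at J2 fixed by 5)
β3 stroke→J3  (closing 0-jn rule on J3)
β0 stroke→TF1  (TF1: transformer flips bond 1)
β4 stroke→J1  (closing 0-jn rule on J1)

bond 0 stroke at TF1
bond 1 stroke at J2
bond 2 stroke at J2
bond 3 stroke at J3
bond 4 stroke at J1
bond 5 stroke at Sf1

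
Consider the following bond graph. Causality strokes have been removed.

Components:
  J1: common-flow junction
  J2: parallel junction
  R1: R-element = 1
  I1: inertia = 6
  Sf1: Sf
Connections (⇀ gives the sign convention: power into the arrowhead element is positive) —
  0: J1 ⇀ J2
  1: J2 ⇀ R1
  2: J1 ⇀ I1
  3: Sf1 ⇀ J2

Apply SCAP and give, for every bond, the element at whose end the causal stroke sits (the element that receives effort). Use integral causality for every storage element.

β0 stroke at J1
β1 stroke at J2
β2 stroke at I1
β3 stroke at Sf1

b3 →Sf1  (Sf1 (Sf) sets flow on bond)
b2 →I1  (I1: I, integral causality)
b0 →J1  (J1: bond 2 brought flow, rest push out)
b1 →J2  (closing 0-jn rule on J2)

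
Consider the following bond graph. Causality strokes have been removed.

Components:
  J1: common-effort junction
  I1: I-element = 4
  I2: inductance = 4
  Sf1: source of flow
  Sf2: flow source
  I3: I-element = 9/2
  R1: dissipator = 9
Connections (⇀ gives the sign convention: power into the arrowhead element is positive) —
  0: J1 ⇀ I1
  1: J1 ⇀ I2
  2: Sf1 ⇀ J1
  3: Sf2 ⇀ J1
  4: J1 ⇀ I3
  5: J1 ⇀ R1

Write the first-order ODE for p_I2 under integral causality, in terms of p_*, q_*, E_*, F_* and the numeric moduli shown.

dp_I2/dt = 9*F_Sf1 + 9*F_Sf2 - 9*p_I1/4 - 9*p_I2/4 - 2*p_I3

b2 stroke→Sf1  (Sf1 fixes flow; stroke at Sf1)
b3 stroke→Sf2  (Sf2 fixes flow; stroke at Sf2)
b0 stroke→I1  (prefer integral on I1)
b1 stroke→I2  (I2 outputs flow p/I2)
b4 stroke→I3  (I3 outputs flow p/I3)
b5 stroke→J1  (closing 0-jn rule on J1)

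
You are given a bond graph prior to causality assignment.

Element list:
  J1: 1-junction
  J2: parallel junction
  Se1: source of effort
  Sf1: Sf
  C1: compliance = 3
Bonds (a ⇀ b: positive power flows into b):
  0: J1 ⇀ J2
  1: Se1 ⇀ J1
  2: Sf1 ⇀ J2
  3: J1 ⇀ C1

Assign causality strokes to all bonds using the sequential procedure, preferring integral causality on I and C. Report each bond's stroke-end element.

#1 |J1  (Se1 fixes effort; stroke away)
#2 |Sf1  (Sf1 (Sf) sets flow on bond)
#0 |J2  (only one effort-in slot at J2)
#3 |J1  (J1 flow already set via bond 0)

b0 stroke→J2
b1 stroke→J1
b2 stroke→Sf1
b3 stroke→J1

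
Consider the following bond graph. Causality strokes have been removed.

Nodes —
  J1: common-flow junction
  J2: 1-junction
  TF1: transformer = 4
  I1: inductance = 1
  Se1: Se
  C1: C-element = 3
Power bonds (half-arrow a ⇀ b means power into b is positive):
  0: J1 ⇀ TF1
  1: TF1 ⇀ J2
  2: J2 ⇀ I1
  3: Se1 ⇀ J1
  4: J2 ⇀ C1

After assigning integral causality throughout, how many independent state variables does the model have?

2  (C1, I1 all integral)

bond 3 |J1  (source Se1 imposes e)
bond 0 |TF1  (J1: last free bond brings flow in)
bond 1 |J2  (TF1: transformer flips bond 0)
bond 2 |I1  (I1 integral (f out))
bond 4 |J2  (J2 flow already set via bond 2)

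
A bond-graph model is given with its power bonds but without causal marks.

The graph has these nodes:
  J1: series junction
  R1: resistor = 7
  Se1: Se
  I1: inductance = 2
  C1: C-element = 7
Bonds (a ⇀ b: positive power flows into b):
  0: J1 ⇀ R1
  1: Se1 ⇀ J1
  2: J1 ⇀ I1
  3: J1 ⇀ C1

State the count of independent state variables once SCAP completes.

2  (C1, I1 all integral)

#1 stroke→J1  (Se1: effort source, stroke at far end)
#2 stroke→I1  (prefer integral on I1)
#0 stroke→J1  (J1: bond 2 brought flow, rest push out)
#3 stroke→J1  (1-jn J1 has f-setter on 2)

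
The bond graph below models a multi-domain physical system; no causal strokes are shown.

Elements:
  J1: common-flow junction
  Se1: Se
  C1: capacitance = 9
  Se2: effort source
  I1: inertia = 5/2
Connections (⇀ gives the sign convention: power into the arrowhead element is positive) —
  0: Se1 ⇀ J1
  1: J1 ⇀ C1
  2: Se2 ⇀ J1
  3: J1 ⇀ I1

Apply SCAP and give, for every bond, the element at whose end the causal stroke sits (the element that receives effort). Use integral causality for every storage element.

bond 0 stroke at J1  (Se1: effort source, stroke at far end)
bond 2 stroke at J1  (Se2: effort source, stroke at far end)
bond 1 stroke at J1  (C1 outputs effort q/C1)
bond 3 stroke at I1  (J1 needs exactly one f-in)

b0 →J1
b1 →J1
b2 →J1
b3 →I1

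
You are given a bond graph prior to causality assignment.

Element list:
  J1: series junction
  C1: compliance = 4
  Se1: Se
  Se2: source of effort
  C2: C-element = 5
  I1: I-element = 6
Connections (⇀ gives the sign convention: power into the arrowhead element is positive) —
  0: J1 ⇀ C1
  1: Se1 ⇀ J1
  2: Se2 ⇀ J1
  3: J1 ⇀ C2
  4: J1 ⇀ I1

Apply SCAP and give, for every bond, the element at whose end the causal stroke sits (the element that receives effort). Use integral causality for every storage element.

β0 stroke at J1
β1 stroke at J1
β2 stroke at J1
β3 stroke at J1
β4 stroke at I1

bond 1 stroke at J1  (Se1: effort source, stroke at far end)
bond 2 stroke at J1  (source Se2 imposes e)
bond 0 stroke at J1  (C1 outputs effort q/C1)
bond 3 stroke at J1  (C2 outputs effort q/C2)
bond 4 stroke at I1  (J1 needs exactly one f-in)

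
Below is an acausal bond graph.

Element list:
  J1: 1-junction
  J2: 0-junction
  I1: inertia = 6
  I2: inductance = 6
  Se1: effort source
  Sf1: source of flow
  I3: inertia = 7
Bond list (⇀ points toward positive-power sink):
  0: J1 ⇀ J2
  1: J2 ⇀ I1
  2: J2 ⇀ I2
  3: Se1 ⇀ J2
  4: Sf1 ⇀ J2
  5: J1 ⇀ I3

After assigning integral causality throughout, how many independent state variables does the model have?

3  (I1, I2, I3 all integral)

β3 stroke at J2  (Se1 (Se) sets effort on bond)
β4 stroke at Sf1  (Sf1 (Sf) sets flow on bond)
β0 stroke at J1  (0-jn J2 has e-setter on 3)
β1 stroke at I1  (common-e at J2 fixed by 3)
β2 stroke at I2  (0-jn J2 has e-setter on 3)
β5 stroke at I3  (J1: last free bond brings flow in)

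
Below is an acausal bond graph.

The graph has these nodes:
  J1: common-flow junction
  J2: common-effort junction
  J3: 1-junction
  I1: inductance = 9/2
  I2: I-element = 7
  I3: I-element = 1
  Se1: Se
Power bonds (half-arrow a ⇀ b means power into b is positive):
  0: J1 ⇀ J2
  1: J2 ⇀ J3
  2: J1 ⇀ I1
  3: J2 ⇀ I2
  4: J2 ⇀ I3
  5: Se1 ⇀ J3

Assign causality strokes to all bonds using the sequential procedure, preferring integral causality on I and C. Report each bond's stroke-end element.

#0 stroke→J1
#1 stroke→J2
#2 stroke→I1
#3 stroke→I2
#4 stroke→I3
#5 stroke→J3

β5 →J3  (Se1 fixes effort; stroke away)
β1 →J2  (only one flow-in slot at J3)
β0 →J1  (0-jn J2 has e-setter on 1)
β3 →I2  (J2: bond 1 brought effort, rest push out)
β4 →I3  (J2: bond 1 brought effort, rest push out)
β2 →I1  (closing 1-jn rule on J1)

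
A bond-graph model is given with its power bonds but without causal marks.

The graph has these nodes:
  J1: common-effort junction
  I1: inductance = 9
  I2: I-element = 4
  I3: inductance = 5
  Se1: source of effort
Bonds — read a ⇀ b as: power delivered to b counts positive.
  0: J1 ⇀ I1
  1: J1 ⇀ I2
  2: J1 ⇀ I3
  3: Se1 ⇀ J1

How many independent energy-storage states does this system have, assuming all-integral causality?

β3 →J1  (Se1 (Se) sets effort on bond)
β0 →I1  (J1: bond 3 brought effort, rest push out)
β1 →I2  (J1 effort already set via bond 3)
β2 →I3  (common-e at J1 fixed by 3)

3  (I1, I2, I3 all integral)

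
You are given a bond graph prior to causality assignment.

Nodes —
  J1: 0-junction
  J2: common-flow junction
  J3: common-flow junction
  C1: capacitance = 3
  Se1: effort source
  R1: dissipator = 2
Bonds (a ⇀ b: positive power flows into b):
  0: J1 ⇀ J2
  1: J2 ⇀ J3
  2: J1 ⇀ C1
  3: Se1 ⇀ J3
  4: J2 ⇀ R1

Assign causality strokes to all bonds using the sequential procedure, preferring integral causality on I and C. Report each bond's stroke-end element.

β0 |J2
β1 |J2
β2 |J1
β3 |J3
β4 |R1

β3 stroke→J3  (source Se1 imposes e)
β1 stroke→J2  (J3: last free bond brings flow in)
β2 stroke→J1  (prefer integral on C1)
β0 stroke→J2  (J1: bond 2 brought effort, rest push out)
β4 stroke→R1  (only one flow-in slot at J2)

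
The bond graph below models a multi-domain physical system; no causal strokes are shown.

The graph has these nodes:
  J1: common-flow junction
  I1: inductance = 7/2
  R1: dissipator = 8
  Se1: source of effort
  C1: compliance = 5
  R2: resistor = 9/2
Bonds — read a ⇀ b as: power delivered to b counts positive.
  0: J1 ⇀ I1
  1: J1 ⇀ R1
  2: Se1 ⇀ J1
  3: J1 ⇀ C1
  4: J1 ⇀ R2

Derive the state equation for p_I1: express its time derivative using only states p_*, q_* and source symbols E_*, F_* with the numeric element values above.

β2 |J1  (Se1 (Se) sets effort on bond)
β0 |I1  (I1: I, integral causality)
β1 |J1  (1-jn J1 has f-setter on 0)
β3 |J1  (common-f at J1 fixed by 0)
β4 |J1  (J1: bond 0 brought flow, rest push out)

dp_I1/dt = E_Se1 - 25*p_I1/7 - q_C1/5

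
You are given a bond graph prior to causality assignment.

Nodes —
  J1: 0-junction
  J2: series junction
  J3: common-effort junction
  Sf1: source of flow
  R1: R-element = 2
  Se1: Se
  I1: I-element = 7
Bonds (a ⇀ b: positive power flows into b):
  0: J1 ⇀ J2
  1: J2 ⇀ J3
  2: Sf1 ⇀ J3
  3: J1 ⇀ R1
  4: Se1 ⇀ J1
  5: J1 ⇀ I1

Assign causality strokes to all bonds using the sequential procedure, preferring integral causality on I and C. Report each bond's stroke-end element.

β2 stroke at Sf1  (Sf1 (Sf) sets flow on bond)
β4 stroke at J1  (source Se1 imposes e)
β0 stroke at J2  (0-jn J1 has e-setter on 4)
β3 stroke at R1  (J1 effort already set via bond 4)
β5 stroke at I1  (common-e at J1 fixed by 4)
β1 stroke at J3  (J2 needs exactly one f-in)

bond 0 |J2
bond 1 |J3
bond 2 |Sf1
bond 3 |R1
bond 4 |J1
bond 5 |I1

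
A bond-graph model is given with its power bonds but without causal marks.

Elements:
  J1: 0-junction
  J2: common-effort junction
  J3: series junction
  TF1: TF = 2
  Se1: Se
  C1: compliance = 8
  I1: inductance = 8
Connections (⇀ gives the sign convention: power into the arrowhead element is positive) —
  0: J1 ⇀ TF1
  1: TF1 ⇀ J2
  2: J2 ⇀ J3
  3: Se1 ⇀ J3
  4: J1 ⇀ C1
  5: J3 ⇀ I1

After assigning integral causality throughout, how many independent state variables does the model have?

2  (C1, I1 all integral)

bond 3 stroke→J3  (Se1 fixes effort; stroke away)
bond 4 stroke→J1  (C1: C, integral causality)
bond 0 stroke→TF1  (J1 effort already set via bond 4)
bond 1 stroke→J2  (TF1 one-in-one-out from 0)
bond 2 stroke→J3  (common-e at J2 fixed by 1)
bond 5 stroke→I1  (J3: last free bond brings flow in)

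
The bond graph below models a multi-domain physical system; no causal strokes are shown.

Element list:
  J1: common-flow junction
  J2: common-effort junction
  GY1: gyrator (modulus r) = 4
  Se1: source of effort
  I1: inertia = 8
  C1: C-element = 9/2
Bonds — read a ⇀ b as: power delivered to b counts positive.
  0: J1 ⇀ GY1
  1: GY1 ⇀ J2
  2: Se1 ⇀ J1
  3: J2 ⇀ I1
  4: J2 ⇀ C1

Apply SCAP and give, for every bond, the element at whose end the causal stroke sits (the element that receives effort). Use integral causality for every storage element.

#0 stroke→GY1
#1 stroke→GY1
#2 stroke→J1
#3 stroke→I1
#4 stroke→J2

β2 →J1  (Se1: effort source, stroke at far end)
β0 →GY1  (closing 1-jn rule on J1)
β1 →GY1  (GY1: gyrator matches bond 0)
β3 →I1  (I1 outputs flow p/I1)
β4 →J2  (J2: last free bond brings effort in)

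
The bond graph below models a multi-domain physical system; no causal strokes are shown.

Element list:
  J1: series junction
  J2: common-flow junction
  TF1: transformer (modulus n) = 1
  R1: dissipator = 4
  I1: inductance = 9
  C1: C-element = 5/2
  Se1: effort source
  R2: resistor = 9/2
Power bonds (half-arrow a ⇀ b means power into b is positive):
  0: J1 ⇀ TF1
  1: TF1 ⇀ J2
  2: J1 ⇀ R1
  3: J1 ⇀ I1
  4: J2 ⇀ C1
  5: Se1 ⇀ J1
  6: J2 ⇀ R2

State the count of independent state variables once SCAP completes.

#5 stroke→J1  (Se1 fixes effort; stroke away)
#3 stroke→I1  (prefer integral on I1)
#0 stroke→J1  (J1: bond 3 brought flow, rest push out)
#2 stroke→J1  (J1: bond 3 brought flow, rest push out)
#1 stroke→TF1  (through TF1, causality passes straight; one stroke at TF1)
#4 stroke→J2  (J2: bond 1 brought flow, rest push out)
#6 stroke→J2  (1-jn J2 has f-setter on 1)

2  (C1, I1 all integral)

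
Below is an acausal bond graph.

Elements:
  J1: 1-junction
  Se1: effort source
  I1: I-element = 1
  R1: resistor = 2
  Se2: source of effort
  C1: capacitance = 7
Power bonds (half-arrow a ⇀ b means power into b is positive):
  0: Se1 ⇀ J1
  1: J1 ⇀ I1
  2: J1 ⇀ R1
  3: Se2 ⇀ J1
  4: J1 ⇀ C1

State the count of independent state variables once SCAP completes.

#0 →J1  (Se1: effort source, stroke at far end)
#3 →J1  (Se2 (Se) sets effort on bond)
#1 →I1  (I1: I, integral causality)
#2 →J1  (1-jn J1 has f-setter on 1)
#4 →J1  (J1 flow already set via bond 1)

2  (C1, I1 all integral)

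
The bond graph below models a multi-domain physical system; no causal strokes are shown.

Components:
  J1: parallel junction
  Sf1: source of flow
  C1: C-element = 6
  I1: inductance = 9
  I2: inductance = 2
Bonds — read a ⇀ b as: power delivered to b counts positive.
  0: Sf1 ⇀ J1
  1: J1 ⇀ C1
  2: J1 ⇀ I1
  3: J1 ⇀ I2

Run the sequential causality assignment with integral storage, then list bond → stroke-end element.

#0 |Sf1
#1 |J1
#2 |I1
#3 |I2

#0 |Sf1  (Sf1 (Sf) sets flow on bond)
#1 |J1  (C1 integral (e out))
#2 |I1  (0-jn J1 has e-setter on 1)
#3 |I2  (0-jn J1 has e-setter on 1)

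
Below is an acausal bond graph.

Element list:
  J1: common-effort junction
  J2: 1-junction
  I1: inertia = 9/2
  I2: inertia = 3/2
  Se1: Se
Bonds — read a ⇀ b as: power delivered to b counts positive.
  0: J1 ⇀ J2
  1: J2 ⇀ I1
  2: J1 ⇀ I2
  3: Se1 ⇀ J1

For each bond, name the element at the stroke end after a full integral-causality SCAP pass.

bond 3 stroke→J1  (Se1: effort source, stroke at far end)
bond 0 stroke→J2  (0-jn J1 has e-setter on 3)
bond 2 stroke→I2  (J1: bond 3 brought effort, rest push out)
bond 1 stroke→I1  (only one flow-in slot at J2)

bond 0 →J2
bond 1 →I1
bond 2 →I2
bond 3 →J1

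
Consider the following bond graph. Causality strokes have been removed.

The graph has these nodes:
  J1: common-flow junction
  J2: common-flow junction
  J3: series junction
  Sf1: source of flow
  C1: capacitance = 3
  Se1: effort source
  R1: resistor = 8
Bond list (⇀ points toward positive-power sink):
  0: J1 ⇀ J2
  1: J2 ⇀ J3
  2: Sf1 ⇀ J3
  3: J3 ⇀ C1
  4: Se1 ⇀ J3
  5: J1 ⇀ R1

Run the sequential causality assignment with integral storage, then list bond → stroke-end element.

#0 stroke→J2
#1 stroke→J3
#2 stroke→Sf1
#3 stroke→J3
#4 stroke→J3
#5 stroke→J1

β2 |Sf1  (Sf1 fixes flow; stroke at Sf1)
β4 |J3  (source Se1 imposes e)
β1 |J3  (common-f at J3 fixed by 2)
β3 |J3  (1-jn J3 has f-setter on 2)
β0 |J2  (J2: bond 1 brought flow, rest push out)
β5 |J1  (J1 flow already set via bond 0)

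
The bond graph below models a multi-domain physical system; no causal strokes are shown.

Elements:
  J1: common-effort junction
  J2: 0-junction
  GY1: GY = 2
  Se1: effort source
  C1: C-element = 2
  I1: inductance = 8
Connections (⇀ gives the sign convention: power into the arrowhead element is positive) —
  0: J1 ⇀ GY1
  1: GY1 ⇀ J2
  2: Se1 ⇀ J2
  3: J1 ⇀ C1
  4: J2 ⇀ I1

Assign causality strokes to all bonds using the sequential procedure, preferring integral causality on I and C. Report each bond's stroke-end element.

bond 2 |J2  (Se1 (Se) sets effort on bond)
bond 1 |GY1  (0-jn J2 has e-setter on 2)
bond 4 |I1  (J2 effort already set via bond 2)
bond 0 |GY1  (GY1 both-in/both-out from 1)
bond 3 |J1  (J1: last free bond brings effort in)

β0 |GY1
β1 |GY1
β2 |J2
β3 |J1
β4 |I1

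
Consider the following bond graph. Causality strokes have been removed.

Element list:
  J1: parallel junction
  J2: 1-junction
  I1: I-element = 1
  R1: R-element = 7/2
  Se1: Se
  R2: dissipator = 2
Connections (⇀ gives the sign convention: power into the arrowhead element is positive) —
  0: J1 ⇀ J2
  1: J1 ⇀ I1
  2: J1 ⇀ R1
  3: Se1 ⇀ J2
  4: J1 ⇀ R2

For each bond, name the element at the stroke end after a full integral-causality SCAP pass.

#3 |J2  (source Se1 imposes e)
#0 |J1  (closing 1-jn rule on J2)
#1 |I1  (J1 effort already set via bond 0)
#2 |R1  (common-e at J1 fixed by 0)
#4 |R2  (0-jn J1 has e-setter on 0)

#0 stroke at J1
#1 stroke at I1
#2 stroke at R1
#3 stroke at J2
#4 stroke at R2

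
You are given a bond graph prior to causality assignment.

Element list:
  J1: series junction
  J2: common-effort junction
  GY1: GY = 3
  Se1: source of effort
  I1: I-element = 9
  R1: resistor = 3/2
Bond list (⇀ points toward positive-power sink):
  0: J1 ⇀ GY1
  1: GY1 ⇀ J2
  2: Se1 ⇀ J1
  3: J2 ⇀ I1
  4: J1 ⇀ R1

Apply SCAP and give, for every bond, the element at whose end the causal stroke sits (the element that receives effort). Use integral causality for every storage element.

β2 →J1  (source Se1 imposes e)
β3 →I1  (I1 integral (f out))
β1 →J2  (closing 0-jn rule on J2)
β0 →J1  (GY1: gyrator matches bond 1)
β4 →R1  (J1 needs exactly one f-in)

β0 stroke at J1
β1 stroke at J2
β2 stroke at J1
β3 stroke at I1
β4 stroke at R1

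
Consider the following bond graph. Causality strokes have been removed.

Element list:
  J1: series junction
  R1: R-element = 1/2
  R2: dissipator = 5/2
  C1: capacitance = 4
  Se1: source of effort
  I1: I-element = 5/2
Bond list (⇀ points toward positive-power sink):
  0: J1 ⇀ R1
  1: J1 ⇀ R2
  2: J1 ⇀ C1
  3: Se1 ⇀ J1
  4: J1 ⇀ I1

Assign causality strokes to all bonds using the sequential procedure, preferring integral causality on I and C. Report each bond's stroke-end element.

β0 stroke at J1
β1 stroke at J1
β2 stroke at J1
β3 stroke at J1
β4 stroke at I1

#3 |J1  (Se1: effort source, stroke at far end)
#2 |J1  (prefer integral on C1)
#4 |I1  (prefer integral on I1)
#0 |J1  (common-f at J1 fixed by 4)
#1 |J1  (J1: bond 4 brought flow, rest push out)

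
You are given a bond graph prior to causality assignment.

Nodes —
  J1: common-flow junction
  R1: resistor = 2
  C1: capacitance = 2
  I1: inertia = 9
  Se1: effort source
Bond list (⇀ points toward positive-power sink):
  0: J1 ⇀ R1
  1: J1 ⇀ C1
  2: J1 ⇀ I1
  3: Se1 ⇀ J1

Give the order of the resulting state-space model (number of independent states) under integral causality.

β3 stroke at J1  (Se1: effort source, stroke at far end)
β1 stroke at J1  (prefer integral on C1)
β2 stroke at I1  (I1 integral (f out))
β0 stroke at J1  (J1: bond 2 brought flow, rest push out)

2  (C1, I1 all integral)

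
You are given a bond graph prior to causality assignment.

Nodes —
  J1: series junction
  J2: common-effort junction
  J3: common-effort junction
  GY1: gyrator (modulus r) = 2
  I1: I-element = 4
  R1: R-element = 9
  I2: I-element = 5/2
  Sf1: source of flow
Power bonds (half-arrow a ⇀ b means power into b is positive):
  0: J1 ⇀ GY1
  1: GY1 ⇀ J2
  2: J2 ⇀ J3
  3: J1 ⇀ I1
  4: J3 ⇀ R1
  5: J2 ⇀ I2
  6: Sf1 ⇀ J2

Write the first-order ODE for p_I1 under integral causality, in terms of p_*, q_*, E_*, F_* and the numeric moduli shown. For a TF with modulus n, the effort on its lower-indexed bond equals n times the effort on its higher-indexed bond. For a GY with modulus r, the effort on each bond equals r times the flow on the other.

bond 6 →Sf1  (Sf1 (Sf) sets flow on bond)
bond 3 →I1  (prefer integral on I1)
bond 0 →J1  (J1: bond 3 brought flow, rest push out)
bond 1 →J2  (GY1 both-in/both-out from 0)
bond 2 →J3  (J2 effort already set via bond 1)
bond 5 →I2  (0-jn J2 has e-setter on 1)
bond 4 →R1  (0-jn J3 has e-setter on 2)

dp_I1/dt = 2*F_Sf1 - p_I1/9 - 4*p_I2/5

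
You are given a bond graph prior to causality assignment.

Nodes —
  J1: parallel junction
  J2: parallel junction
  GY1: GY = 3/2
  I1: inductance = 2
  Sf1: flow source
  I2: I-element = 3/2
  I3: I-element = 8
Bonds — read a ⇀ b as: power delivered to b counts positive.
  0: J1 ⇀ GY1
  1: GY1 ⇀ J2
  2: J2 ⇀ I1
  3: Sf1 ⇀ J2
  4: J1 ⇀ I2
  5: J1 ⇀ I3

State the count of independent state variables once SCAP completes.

3  (I1, I2, I3 all integral)

b3 →Sf1  (Sf1 fixes flow; stroke at Sf1)
b2 →I1  (prefer integral on I1)
b1 →J2  (closing 0-jn rule on J2)
b0 →J1  (GY1: gyrator matches bond 1)
b4 →I2  (J1 effort already set via bond 0)
b5 →I3  (J1: bond 0 brought effort, rest push out)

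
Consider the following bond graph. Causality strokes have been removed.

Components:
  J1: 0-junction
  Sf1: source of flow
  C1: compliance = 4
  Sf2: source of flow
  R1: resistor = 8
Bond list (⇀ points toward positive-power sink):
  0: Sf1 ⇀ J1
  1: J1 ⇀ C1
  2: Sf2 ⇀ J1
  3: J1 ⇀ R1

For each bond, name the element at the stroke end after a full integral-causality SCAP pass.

bond 0 stroke at Sf1
bond 1 stroke at J1
bond 2 stroke at Sf2
bond 3 stroke at R1

b0 stroke at Sf1  (Sf1: flow source, stroke at near end)
b2 stroke at Sf2  (source Sf2 imposes f)
b1 stroke at J1  (C1 integral (e out))
b3 stroke at R1  (J1 effort already set via bond 1)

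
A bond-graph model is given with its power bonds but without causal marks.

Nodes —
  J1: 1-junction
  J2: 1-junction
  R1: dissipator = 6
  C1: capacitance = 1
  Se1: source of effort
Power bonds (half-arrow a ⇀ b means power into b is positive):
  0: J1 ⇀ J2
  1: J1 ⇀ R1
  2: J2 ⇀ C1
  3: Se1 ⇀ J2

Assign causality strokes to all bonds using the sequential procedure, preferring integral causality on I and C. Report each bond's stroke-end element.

β0 stroke at J1
β1 stroke at R1
β2 stroke at J2
β3 stroke at J2

#3 stroke→J2  (source Se1 imposes e)
#2 stroke→J2  (C1 integral (e out))
#0 stroke→J1  (J2: last free bond brings flow in)
#1 stroke→R1  (only one flow-in slot at J1)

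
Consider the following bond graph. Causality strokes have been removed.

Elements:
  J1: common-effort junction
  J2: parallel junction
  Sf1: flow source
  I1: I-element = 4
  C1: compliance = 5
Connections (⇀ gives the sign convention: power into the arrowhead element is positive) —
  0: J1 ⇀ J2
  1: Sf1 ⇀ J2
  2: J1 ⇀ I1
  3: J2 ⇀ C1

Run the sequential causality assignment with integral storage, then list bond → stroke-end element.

#0 stroke→J1
#1 stroke→Sf1
#2 stroke→I1
#3 stroke→J2

bond 1 |Sf1  (Sf1 (Sf) sets flow on bond)
bond 2 |I1  (I1: I, integral causality)
bond 0 |J1  (closing 0-jn rule on J1)
bond 3 |J2  (J2 needs exactly one e-in)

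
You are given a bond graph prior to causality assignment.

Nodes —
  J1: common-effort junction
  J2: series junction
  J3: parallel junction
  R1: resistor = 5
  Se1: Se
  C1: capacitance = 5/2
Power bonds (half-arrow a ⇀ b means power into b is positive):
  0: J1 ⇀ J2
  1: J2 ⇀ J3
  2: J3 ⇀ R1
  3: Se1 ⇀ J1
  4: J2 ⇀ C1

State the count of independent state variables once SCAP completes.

1  (C1 all integral)

b3 |J1  (Se1 (Se) sets effort on bond)
b0 |J2  (J1: bond 3 brought effort, rest push out)
b4 |J2  (C1: C, integral causality)
b1 |J3  (J2 needs exactly one f-in)
b2 |R1  (common-e at J3 fixed by 1)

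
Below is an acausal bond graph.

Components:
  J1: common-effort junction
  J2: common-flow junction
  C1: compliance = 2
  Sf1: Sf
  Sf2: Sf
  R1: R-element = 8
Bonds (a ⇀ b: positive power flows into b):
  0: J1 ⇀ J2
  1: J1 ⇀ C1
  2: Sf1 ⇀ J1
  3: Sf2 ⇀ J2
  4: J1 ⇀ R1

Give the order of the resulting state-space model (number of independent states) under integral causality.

1  (C1 all integral)

#2 |Sf1  (source Sf1 imposes f)
#3 |Sf2  (Sf2: flow source, stroke at near end)
#0 |J2  (J2: bond 3 brought flow, rest push out)
#1 |J1  (prefer integral on C1)
#4 |R1  (common-e at J1 fixed by 1)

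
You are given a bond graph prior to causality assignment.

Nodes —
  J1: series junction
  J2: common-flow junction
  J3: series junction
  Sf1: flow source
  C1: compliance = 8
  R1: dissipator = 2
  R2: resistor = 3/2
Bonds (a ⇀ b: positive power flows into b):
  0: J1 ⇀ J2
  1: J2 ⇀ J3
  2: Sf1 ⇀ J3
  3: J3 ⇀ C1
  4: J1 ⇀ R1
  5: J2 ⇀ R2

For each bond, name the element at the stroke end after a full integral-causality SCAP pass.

b2 stroke at Sf1  (Sf1 (Sf) sets flow on bond)
b1 stroke at J3  (J3: bond 2 brought flow, rest push out)
b3 stroke at J3  (J3: bond 2 brought flow, rest push out)
b0 stroke at J2  (J2 flow already set via bond 1)
b5 stroke at J2  (J2 flow already set via bond 1)
b4 stroke at J1  (1-jn J1 has f-setter on 0)

#0 stroke at J2
#1 stroke at J3
#2 stroke at Sf1
#3 stroke at J3
#4 stroke at J1
#5 stroke at J2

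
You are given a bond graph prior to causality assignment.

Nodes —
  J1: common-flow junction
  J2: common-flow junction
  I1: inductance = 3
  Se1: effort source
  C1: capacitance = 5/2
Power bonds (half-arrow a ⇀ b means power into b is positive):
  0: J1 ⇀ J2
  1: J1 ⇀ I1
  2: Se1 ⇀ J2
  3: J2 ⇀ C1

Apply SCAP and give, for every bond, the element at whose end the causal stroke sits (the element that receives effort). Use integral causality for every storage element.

bond 0 →J1
bond 1 →I1
bond 2 →J2
bond 3 →J2

β2 |J2  (Se1: effort source, stroke at far end)
β1 |I1  (I1: I, integral causality)
β0 |J1  (J1 flow already set via bond 1)
β3 |J2  (J2: bond 0 brought flow, rest push out)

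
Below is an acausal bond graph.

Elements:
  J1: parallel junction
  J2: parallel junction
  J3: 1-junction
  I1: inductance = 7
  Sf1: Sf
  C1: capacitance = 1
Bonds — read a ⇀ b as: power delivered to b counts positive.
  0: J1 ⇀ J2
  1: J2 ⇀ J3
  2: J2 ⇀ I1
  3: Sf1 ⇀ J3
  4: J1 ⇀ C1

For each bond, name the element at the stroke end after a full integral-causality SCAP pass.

#3 stroke at Sf1  (Sf1 (Sf) sets flow on bond)
#1 stroke at J3  (common-f at J3 fixed by 3)
#2 stroke at I1  (I1 outputs flow p/I1)
#0 stroke at J2  (J2: last free bond brings effort in)
#4 stroke at J1  (closing 0-jn rule on J1)

#0 stroke at J2
#1 stroke at J3
#2 stroke at I1
#3 stroke at Sf1
#4 stroke at J1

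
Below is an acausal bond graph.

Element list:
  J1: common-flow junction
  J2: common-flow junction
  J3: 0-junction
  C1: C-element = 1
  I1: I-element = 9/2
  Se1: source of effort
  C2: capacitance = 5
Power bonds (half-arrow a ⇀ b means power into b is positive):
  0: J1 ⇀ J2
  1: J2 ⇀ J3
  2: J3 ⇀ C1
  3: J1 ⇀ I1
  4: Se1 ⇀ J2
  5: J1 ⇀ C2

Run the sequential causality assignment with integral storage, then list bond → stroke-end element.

bond 0 stroke→J1
bond 1 stroke→J2
bond 2 stroke→J3
bond 3 stroke→I1
bond 4 stroke→J2
bond 5 stroke→J1

bond 4 stroke at J2  (Se1: effort source, stroke at far end)
bond 2 stroke at J3  (C1 outputs effort q/C1)
bond 1 stroke at J2  (0-jn J3 has e-setter on 2)
bond 0 stroke at J1  (J2 needs exactly one f-in)
bond 3 stroke at I1  (I1 outputs flow p/I1)
bond 5 stroke at J1  (J1: bond 3 brought flow, rest push out)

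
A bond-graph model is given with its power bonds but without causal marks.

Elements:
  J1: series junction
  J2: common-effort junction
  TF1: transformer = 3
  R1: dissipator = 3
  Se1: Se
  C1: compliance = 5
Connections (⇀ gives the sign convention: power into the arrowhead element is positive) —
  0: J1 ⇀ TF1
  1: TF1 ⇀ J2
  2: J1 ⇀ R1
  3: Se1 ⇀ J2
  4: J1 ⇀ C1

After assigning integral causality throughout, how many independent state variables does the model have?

b3 stroke at J2  (Se1: effort source, stroke at far end)
b1 stroke at TF1  (J2 effort already set via bond 3)
b0 stroke at J1  (TF1 one-in-one-out from 1)
b4 stroke at J1  (C1 integral (e out))
b2 stroke at R1  (only one flow-in slot at J1)

1  (C1 all integral)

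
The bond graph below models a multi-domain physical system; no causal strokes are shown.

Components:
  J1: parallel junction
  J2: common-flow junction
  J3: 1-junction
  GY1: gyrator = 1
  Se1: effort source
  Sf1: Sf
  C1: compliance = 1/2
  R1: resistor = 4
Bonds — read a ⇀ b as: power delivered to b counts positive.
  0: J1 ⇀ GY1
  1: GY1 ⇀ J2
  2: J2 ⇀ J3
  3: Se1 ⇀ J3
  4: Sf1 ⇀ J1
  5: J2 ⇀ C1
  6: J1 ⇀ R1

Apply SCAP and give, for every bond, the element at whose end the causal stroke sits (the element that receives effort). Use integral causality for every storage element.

#0 |GY1
#1 |GY1
#2 |J2
#3 |J3
#4 |Sf1
#5 |J2
#6 |J1

b3 |J3  (Se1 (Se) sets effort on bond)
b4 |Sf1  (source Sf1 imposes f)
b2 |J2  (J3: last free bond brings flow in)
b5 |J2  (prefer integral on C1)
b1 |GY1  (J2: last free bond brings flow in)
b0 |GY1  (GY1 both-in/both-out from 1)
b6 |J1  (J1 needs exactly one e-in)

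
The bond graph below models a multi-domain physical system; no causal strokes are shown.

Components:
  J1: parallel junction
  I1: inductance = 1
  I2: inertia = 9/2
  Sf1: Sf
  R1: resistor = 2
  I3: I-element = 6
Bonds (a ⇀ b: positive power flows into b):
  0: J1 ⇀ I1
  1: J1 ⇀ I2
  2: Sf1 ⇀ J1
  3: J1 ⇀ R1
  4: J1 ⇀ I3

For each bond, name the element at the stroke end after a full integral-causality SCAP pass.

#2 stroke at Sf1  (Sf1: flow source, stroke at near end)
#0 stroke at I1  (I1: I, integral causality)
#1 stroke at I2  (prefer integral on I2)
#4 stroke at I3  (I3 outputs flow p/I3)
#3 stroke at J1  (only one effort-in slot at J1)

b0 |I1
b1 |I2
b2 |Sf1
b3 |J1
b4 |I3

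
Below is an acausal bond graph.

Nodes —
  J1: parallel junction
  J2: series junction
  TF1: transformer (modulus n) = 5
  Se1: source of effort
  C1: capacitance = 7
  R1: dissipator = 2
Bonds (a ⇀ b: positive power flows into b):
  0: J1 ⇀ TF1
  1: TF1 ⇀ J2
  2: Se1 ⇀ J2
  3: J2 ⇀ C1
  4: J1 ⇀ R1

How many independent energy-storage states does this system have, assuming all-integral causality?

#2 |J2  (Se1: effort source, stroke at far end)
#3 |J2  (C1: C, integral causality)
#1 |TF1  (J2 needs exactly one f-in)
#0 |J1  (TF1: transformer flips bond 1)
#4 |R1  (common-e at J1 fixed by 0)

1  (C1 all integral)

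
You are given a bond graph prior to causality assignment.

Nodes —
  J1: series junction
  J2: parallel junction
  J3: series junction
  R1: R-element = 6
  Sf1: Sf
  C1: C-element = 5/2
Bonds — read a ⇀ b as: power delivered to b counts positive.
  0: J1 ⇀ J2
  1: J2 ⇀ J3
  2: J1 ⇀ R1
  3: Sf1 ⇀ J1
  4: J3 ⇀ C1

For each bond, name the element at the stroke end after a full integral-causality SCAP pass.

β3 →Sf1  (Sf1 (Sf) sets flow on bond)
β0 →J1  (1-jn J1 has f-setter on 3)
β2 →J1  (1-jn J1 has f-setter on 3)
β1 →J2  (J2 needs exactly one e-in)
β4 →J3  (common-f at J3 fixed by 1)

bond 0 →J1
bond 1 →J2
bond 2 →J1
bond 3 →Sf1
bond 4 →J3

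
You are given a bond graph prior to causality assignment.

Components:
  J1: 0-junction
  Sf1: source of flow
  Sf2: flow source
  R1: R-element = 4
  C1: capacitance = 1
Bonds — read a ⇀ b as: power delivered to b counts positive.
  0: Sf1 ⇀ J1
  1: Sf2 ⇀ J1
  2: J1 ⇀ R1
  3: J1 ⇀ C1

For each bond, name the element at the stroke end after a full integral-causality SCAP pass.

b0 |Sf1  (Sf1: flow source, stroke at near end)
b1 |Sf2  (Sf2 (Sf) sets flow on bond)
b3 |J1  (prefer integral on C1)
b2 |R1  (0-jn J1 has e-setter on 3)

bond 0 stroke at Sf1
bond 1 stroke at Sf2
bond 2 stroke at R1
bond 3 stroke at J1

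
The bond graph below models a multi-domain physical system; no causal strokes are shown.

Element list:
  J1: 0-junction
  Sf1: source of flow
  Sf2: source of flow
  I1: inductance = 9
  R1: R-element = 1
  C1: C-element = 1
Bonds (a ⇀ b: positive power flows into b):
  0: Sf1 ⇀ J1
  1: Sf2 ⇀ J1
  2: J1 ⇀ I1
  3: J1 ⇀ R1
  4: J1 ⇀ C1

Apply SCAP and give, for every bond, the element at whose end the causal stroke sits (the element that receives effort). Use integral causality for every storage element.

bond 0 stroke at Sf1
bond 1 stroke at Sf2
bond 2 stroke at I1
bond 3 stroke at R1
bond 4 stroke at J1

#0 stroke→Sf1  (Sf1: flow source, stroke at near end)
#1 stroke→Sf2  (Sf2: flow source, stroke at near end)
#2 stroke→I1  (I1: I, integral causality)
#4 stroke→J1  (C1 outputs effort q/C1)
#3 stroke→R1  (J1 effort already set via bond 4)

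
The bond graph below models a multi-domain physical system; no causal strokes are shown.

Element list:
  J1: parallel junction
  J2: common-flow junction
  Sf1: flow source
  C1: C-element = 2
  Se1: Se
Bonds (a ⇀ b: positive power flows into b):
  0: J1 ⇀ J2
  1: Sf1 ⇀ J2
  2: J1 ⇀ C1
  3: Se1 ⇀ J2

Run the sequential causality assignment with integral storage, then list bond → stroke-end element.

b1 stroke at Sf1  (Sf1 fixes flow; stroke at Sf1)
b3 stroke at J2  (source Se1 imposes e)
b0 stroke at J2  (common-f at J2 fixed by 1)
b2 stroke at J1  (J1: last free bond brings effort in)

β0 stroke at J2
β1 stroke at Sf1
β2 stroke at J1
β3 stroke at J2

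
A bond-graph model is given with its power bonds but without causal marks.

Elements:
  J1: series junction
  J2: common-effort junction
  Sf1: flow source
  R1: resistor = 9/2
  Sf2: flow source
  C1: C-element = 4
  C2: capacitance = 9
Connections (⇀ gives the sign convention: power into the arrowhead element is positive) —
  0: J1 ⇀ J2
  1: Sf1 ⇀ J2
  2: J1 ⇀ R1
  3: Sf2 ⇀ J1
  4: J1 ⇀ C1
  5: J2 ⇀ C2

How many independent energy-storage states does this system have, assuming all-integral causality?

2  (C1, C2 all integral)

β1 stroke→Sf1  (Sf1: flow source, stroke at near end)
β3 stroke→Sf2  (Sf2 (Sf) sets flow on bond)
β0 stroke→J1  (common-f at J1 fixed by 3)
β2 stroke→J1  (J1 flow already set via bond 3)
β4 stroke→J1  (common-f at J1 fixed by 3)
β5 stroke→J2  (J2 needs exactly one e-in)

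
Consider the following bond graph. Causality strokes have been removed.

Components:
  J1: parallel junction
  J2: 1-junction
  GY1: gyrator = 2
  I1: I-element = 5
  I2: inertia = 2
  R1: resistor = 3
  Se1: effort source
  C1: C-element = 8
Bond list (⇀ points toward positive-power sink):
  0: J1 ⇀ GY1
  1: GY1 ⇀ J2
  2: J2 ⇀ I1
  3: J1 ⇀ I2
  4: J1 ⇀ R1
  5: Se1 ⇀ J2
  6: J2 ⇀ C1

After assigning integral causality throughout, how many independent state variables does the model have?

bond 5 stroke at J2  (Se1 (Se) sets effort on bond)
bond 2 stroke at I1  (I1 integral (f out))
bond 1 stroke at J2  (common-f at J2 fixed by 2)
bond 6 stroke at J2  (J2: bond 2 brought flow, rest push out)
bond 0 stroke at J1  (GY1 both-in/both-out from 1)
bond 3 stroke at I2  (0-jn J1 has e-setter on 0)
bond 4 stroke at R1  (J1: bond 0 brought effort, rest push out)

3  (C1, I1, I2 all integral)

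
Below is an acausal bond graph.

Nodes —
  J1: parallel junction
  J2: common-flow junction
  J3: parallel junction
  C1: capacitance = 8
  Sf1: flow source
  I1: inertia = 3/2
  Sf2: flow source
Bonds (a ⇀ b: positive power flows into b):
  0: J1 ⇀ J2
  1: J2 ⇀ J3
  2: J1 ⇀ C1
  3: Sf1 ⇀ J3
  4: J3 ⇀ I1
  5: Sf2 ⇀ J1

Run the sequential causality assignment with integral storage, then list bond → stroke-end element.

b0 stroke at J2
b1 stroke at J3
b2 stroke at J1
b3 stroke at Sf1
b4 stroke at I1
b5 stroke at Sf2

#3 stroke→Sf1  (Sf1: flow source, stroke at near end)
#5 stroke→Sf2  (source Sf2 imposes f)
#2 stroke→J1  (C1 integral (e out))
#0 stroke→J2  (0-jn J1 has e-setter on 2)
#1 stroke→J3  (only one flow-in slot at J2)
#4 stroke→I1  (0-jn J3 has e-setter on 1)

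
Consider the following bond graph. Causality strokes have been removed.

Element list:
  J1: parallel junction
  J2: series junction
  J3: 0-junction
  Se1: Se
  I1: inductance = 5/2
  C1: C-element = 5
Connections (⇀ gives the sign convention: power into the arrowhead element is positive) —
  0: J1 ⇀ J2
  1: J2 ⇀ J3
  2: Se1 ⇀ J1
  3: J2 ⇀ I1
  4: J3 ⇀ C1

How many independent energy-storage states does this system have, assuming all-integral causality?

2  (C1, I1 all integral)

β2 →J1  (source Se1 imposes e)
β0 →J2  (J1: bond 2 brought effort, rest push out)
β3 →I1  (prefer integral on I1)
β1 →J2  (J2 flow already set via bond 3)
β4 →J3  (J3 needs exactly one e-in)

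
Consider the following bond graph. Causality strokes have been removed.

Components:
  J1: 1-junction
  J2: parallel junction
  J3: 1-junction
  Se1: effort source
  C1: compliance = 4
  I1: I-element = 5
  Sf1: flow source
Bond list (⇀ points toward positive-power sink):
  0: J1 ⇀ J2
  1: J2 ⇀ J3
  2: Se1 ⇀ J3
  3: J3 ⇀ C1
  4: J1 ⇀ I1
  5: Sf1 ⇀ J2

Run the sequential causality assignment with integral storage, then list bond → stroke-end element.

bond 0 |J1
bond 1 |J2
bond 2 |J3
bond 3 |J3
bond 4 |I1
bond 5 |Sf1

#2 |J3  (Se1 fixes effort; stroke away)
#5 |Sf1  (source Sf1 imposes f)
#3 |J3  (C1 outputs effort q/C1)
#1 |J2  (J3 needs exactly one f-in)
#0 |J1  (J2 effort already set via bond 1)
#4 |I1  (J1: last free bond brings flow in)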